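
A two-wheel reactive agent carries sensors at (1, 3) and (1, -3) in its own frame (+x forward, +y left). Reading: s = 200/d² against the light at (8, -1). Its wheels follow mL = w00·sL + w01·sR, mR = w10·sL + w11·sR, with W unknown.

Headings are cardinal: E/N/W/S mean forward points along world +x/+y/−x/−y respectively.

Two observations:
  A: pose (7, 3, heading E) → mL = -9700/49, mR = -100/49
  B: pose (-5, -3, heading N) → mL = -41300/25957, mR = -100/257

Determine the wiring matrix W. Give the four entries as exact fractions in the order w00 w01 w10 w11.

1/2 -1 -1/2 0

obs A: pose=(7,3,E) → sL=200/49, sR=200, mL=-9700/49, mR=-100/49
obs B: pose=(-5,-3,N) → sL=200/257, sR=200/101, mL=-41300/25957, mR=-100/257
sensor matrix S = [[200/49, 200], [200/257, 200/101]]; det S = -187680000/1271893
solve [mL_A; mL_B] = S·[w00; w01] and [mR_A; mR_B] = S·[w10; w11]:
  w00 = 1/2, w01 = -1, w10 = -1/2, w11 = 0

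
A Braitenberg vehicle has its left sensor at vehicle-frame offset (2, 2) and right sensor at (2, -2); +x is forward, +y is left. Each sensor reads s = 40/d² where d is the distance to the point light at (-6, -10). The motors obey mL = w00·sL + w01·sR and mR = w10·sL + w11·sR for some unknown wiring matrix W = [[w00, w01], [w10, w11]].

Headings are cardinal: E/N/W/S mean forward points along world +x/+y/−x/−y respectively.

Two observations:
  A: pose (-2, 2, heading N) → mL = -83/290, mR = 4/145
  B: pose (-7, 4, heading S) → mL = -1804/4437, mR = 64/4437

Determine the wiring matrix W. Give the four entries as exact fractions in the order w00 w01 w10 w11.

-1 -1/2 1 -1

obs A: pose=(-2,2,N) → sL=1/5, sR=5/29, mL=-83/290, mR=4/145
obs B: pose=(-7,4,S) → sL=8/29, sR=40/153, mL=-1804/4437, mR=64/4437
sensor matrix S = [[1/5, 5/29], [8/29, 40/153]]; det S = 608/128673
solve [mL_A; mL_B] = S·[w00; w01] and [mR_A; mR_B] = S·[w10; w11]:
  w00 = -1, w01 = -1/2, w10 = 1, w11 = -1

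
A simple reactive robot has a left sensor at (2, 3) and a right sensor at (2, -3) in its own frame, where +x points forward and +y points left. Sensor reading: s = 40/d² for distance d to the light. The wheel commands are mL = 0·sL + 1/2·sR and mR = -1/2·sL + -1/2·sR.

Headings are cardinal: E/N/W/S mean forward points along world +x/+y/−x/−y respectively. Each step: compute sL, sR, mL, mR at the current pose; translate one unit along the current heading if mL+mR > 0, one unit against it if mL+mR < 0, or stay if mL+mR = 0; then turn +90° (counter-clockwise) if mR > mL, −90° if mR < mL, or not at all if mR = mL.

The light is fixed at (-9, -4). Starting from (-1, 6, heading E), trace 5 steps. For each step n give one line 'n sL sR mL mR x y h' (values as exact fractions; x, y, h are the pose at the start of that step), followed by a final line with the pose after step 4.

n=0: pose=(-1,6,E); sL=40/269, sR=40/149; mL=20/149, mR=-8360/40081; mL+mR=-20/269 → advance -1; mR−mL=-13740/40081 → turn -1·90°
n=1: pose=(-2,6,S); sL=10/41, sR=1/2; mL=1/4, mR=-61/164; mL+mR=-5/41 → advance -1; mR−mL=-51/82 → turn -1·90°
n=2: pose=(-2,7,W); sL=40/89, sR=40/221; mL=20/221, mR=-6200/19669; mL+mR=-20/89 → advance -1; mR−mL=-7980/19669 → turn -1·90°
n=3: pose=(-1,7,N); sL=20/97, sR=4/29; mL=2/29, mR=-484/2813; mL+mR=-10/97 → advance -1; mR−mL=-678/2813 → turn -1·90°
n=4: pose=(-1,6,E); sL=40/269, sR=40/149; mL=20/149, mR=-8360/40081; mL+mR=-20/269 → advance -1; mR−mL=-13740/40081 → turn -1·90°

0 40/269 40/149 20/149 -8360/40081 -1 6 E
1 10/41 1/2 1/4 -61/164 -2 6 S
2 40/89 40/221 20/221 -6200/19669 -2 7 W
3 20/97 4/29 2/29 -484/2813 -1 7 N
4 40/269 40/149 20/149 -8360/40081 -1 6 E
final -2 6 S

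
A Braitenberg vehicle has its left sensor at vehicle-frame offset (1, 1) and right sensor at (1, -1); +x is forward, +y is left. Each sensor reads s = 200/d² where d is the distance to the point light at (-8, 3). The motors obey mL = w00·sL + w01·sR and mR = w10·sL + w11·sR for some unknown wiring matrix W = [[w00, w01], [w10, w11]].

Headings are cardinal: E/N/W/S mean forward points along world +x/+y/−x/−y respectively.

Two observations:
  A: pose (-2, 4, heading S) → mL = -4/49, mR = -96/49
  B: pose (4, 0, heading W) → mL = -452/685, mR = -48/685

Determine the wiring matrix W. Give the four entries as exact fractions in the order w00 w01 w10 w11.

-1 1/2 1/2 -1/2

obs A: pose=(-2,4,S) → sL=200/49, sR=8, mL=-4/49, mR=-96/49
obs B: pose=(4,0,W) → sL=200/137, sR=8/5, mL=-452/685, mR=-48/685
sensor matrix S = [[200/49, 8], [200/137, 8/5]]; det S = -34560/6713
solve [mL_A; mL_B] = S·[w00; w01] and [mR_A; mR_B] = S·[w10; w11]:
  w00 = -1, w01 = 1/2, w10 = 1/2, w11 = -1/2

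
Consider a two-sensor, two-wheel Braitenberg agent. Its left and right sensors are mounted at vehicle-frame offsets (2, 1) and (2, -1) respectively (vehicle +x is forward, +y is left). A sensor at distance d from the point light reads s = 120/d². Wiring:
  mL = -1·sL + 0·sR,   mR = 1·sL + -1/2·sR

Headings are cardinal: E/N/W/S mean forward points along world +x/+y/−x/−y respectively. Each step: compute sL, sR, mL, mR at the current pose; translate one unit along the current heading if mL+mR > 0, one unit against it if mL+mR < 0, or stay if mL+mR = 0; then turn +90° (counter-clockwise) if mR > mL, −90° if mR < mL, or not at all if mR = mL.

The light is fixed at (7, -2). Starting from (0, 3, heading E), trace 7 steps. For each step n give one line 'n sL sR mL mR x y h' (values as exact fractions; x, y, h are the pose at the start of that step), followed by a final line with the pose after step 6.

0 120/61 120/41 -120/61 1260/2501 0 3 E
1 12/13 60/49 -12/13 198/637 -1 3 N
2 120/109 24/25 -120/109 1692/2725 -1 2 W
3 3 30/17 -3 36/17 0 2 S
4 120/61 120/41 -120/61 1260/2501 0 3 E
5 12/13 60/49 -12/13 198/637 -1 3 N
6 120/109 24/25 -120/109 1692/2725 -1 2 W
final 0 2 S

n=0: pose=(0,3,E); sL=120/61, sR=120/41; mL=-120/61, mR=1260/2501; mL+mR=-60/41 → advance -1; mR−mL=6180/2501 → turn +1·90°
n=1: pose=(-1,3,N); sL=12/13, sR=60/49; mL=-12/13, mR=198/637; mL+mR=-30/49 → advance -1; mR−mL=786/637 → turn +1·90°
n=2: pose=(-1,2,W); sL=120/109, sR=24/25; mL=-120/109, mR=1692/2725; mL+mR=-12/25 → advance -1; mR−mL=4692/2725 → turn +1·90°
n=3: pose=(0,2,S); sL=3, sR=30/17; mL=-3, mR=36/17; mL+mR=-15/17 → advance -1; mR−mL=87/17 → turn +1·90°
n=4: pose=(0,3,E); sL=120/61, sR=120/41; mL=-120/61, mR=1260/2501; mL+mR=-60/41 → advance -1; mR−mL=6180/2501 → turn +1·90°
n=5: pose=(-1,3,N); sL=12/13, sR=60/49; mL=-12/13, mR=198/637; mL+mR=-30/49 → advance -1; mR−mL=786/637 → turn +1·90°
n=6: pose=(-1,2,W); sL=120/109, sR=24/25; mL=-120/109, mR=1692/2725; mL+mR=-12/25 → advance -1; mR−mL=4692/2725 → turn +1·90°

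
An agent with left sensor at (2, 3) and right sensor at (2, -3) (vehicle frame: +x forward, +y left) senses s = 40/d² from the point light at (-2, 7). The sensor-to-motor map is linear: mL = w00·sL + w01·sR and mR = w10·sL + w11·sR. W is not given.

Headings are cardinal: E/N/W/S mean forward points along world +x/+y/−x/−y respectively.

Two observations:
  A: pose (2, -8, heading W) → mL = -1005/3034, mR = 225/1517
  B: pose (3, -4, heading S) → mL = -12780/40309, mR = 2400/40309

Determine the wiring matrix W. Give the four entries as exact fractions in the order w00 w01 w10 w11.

obs A: pose=(2,-8,W) → sL=5/41, sR=10/37, mL=-1005/3034, mR=225/1517
obs B: pose=(3,-4,S) → sL=40/233, sR=40/173, mL=-12780/40309, mR=2400/40309
sensor matrix S = [[5/41, 10/37], [40/233, 40/173]]; det S = -1113000/61148753
solve [mL_A; mL_B] = S·[w00; w01] and [mR_A; mR_B] = S·[w10; w11]:
  w00 = -1/2, w01 = -1, w10 = -1, w11 = 1

-1/2 -1 -1 1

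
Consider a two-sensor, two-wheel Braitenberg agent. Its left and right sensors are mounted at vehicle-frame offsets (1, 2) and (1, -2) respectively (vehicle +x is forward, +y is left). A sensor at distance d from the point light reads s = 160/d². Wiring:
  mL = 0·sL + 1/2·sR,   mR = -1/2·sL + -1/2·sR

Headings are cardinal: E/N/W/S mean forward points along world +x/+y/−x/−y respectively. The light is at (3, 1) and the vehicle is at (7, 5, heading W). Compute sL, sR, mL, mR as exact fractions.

160/13 32/9 16/9 -928/117

left sensor world pos  = (6, 3); dL² = 13
right sensor world pos = (6, 7); dR² = 45
sL = 160/13 = 160/13
sR = 160/45 = 32/9
mL = 0·sL + 1/2·sR = 16/9
mR = -1/2·sL + -1/2·sR = -928/117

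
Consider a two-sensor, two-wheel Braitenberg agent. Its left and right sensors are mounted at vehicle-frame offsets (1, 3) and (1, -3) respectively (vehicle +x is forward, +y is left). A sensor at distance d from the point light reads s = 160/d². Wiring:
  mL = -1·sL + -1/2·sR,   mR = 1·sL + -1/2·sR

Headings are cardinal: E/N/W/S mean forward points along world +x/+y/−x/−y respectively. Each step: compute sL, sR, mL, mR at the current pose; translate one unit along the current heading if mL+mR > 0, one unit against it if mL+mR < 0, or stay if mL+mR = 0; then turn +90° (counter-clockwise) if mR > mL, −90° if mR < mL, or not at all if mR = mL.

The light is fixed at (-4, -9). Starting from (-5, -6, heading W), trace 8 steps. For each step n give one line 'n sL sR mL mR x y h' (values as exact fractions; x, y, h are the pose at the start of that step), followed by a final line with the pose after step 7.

0 40 4 -42 38 -5 -6 W
1 160/13 160/13 -240/13 80/13 -4 -6 S
2 16/5 80 -216/5 -184/5 -4 -5 E
3 160/41 160/29 -7920/1189 1360/1189 -5 -5 N
4 40 4 -42 38 -5 -6 W
5 160/13 160/13 -240/13 80/13 -4 -6 S
6 16/5 80 -216/5 -184/5 -4 -5 E
7 160/41 160/29 -7920/1189 1360/1189 -5 -5 N
final -5 -6 W

n=0: pose=(-5,-6,W); sL=40, sR=4; mL=-42, mR=38; mL+mR=-4 → advance -1; mR−mL=80 → turn +1·90°
n=1: pose=(-4,-6,S); sL=160/13, sR=160/13; mL=-240/13, mR=80/13; mL+mR=-160/13 → advance -1; mR−mL=320/13 → turn +1·90°
n=2: pose=(-4,-5,E); sL=16/5, sR=80; mL=-216/5, mR=-184/5; mL+mR=-80 → advance -1; mR−mL=32/5 → turn +1·90°
n=3: pose=(-5,-5,N); sL=160/41, sR=160/29; mL=-7920/1189, mR=1360/1189; mL+mR=-160/29 → advance -1; mR−mL=320/41 → turn +1·90°
n=4: pose=(-5,-6,W); sL=40, sR=4; mL=-42, mR=38; mL+mR=-4 → advance -1; mR−mL=80 → turn +1·90°
n=5: pose=(-4,-6,S); sL=160/13, sR=160/13; mL=-240/13, mR=80/13; mL+mR=-160/13 → advance -1; mR−mL=320/13 → turn +1·90°
n=6: pose=(-4,-5,E); sL=16/5, sR=80; mL=-216/5, mR=-184/5; mL+mR=-80 → advance -1; mR−mL=32/5 → turn +1·90°
n=7: pose=(-5,-5,N); sL=160/41, sR=160/29; mL=-7920/1189, mR=1360/1189; mL+mR=-160/29 → advance -1; mR−mL=320/41 → turn +1·90°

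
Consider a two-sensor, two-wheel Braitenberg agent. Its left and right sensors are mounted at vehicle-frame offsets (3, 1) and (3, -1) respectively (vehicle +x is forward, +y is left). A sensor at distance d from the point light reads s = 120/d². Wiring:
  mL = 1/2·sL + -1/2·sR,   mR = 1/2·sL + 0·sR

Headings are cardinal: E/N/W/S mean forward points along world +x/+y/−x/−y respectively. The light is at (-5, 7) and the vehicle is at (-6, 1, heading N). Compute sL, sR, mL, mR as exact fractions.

left sensor world pos  = (-7, 4); dL² = 13
right sensor world pos = (-5, 4); dR² = 9
sL = 120/13 = 120/13
sR = 120/9 = 40/3
mL = 1/2·sL + -1/2·sR = -80/39
mR = 1/2·sL + 0·sR = 60/13

120/13 40/3 -80/39 60/13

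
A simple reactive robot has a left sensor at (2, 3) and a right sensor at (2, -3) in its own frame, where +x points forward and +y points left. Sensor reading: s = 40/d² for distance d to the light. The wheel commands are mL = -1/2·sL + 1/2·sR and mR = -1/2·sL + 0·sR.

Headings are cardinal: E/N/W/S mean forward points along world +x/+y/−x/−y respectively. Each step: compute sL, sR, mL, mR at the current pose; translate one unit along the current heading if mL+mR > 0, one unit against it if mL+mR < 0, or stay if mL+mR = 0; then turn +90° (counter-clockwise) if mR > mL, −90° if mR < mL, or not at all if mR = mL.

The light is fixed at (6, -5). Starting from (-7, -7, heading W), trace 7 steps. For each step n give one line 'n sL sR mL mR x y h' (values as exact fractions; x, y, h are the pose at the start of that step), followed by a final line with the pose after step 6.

0 4/25 20/113 24/2825 -2/25 -7 -7 W
1 8/45 40/81 64/405 -4/45 -6 -7 N
2 5/13 10/29 -15/754 -5/26 -6 -6 E
3 40/109 8/53 -624/5777 -20/109 -7 -6 S
4 20/117 20/117 0 -10/117 -7 -5 W
5 40/229 8/17 576/3893 -20/229 -6 -5 N
6 10/29 5/13 15/754 -5/29 -6 -4 E
final -7 -4 S

n=0: pose=(-7,-7,W); sL=4/25, sR=20/113; mL=24/2825, mR=-2/25; mL+mR=-202/2825 → advance -1; mR−mL=-10/113 → turn -1·90°
n=1: pose=(-6,-7,N); sL=8/45, sR=40/81; mL=64/405, mR=-4/45; mL+mR=28/405 → advance +1; mR−mL=-20/81 → turn -1·90°
n=2: pose=(-6,-6,E); sL=5/13, sR=10/29; mL=-15/754, mR=-5/26; mL+mR=-80/377 → advance -1; mR−mL=-5/29 → turn -1·90°
n=3: pose=(-7,-6,S); sL=40/109, sR=8/53; mL=-624/5777, mR=-20/109; mL+mR=-1684/5777 → advance -1; mR−mL=-4/53 → turn -1·90°
n=4: pose=(-7,-5,W); sL=20/117, sR=20/117; mL=0, mR=-10/117; mL+mR=-10/117 → advance -1; mR−mL=-10/117 → turn -1·90°
n=5: pose=(-6,-5,N); sL=40/229, sR=8/17; mL=576/3893, mR=-20/229; mL+mR=236/3893 → advance +1; mR−mL=-4/17 → turn -1·90°
n=6: pose=(-6,-4,E); sL=10/29, sR=5/13; mL=15/754, mR=-5/29; mL+mR=-115/754 → advance -1; mR−mL=-5/26 → turn -1·90°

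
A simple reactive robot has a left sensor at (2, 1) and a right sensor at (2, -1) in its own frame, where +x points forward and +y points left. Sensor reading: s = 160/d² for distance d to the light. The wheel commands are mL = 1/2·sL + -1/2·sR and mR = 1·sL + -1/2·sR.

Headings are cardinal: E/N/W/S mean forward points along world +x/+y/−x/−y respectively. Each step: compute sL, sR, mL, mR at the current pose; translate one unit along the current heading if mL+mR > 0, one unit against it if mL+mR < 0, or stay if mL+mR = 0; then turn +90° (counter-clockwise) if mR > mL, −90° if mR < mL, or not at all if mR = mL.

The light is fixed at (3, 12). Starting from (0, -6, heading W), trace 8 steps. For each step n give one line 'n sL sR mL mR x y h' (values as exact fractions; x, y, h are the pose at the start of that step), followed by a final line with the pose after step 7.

0 80/193 80/157 -1440/30301 4840/30301 0 -6 W
1 160/409 32/85 256/34765 7056/34765 -1 -6 S
2 20/41 40/101 190/4141 1200/4141 -1 -7 E
3 32/61 160/293 -192/17873 4496/17873 0 -7 N
4 80/193 80/157 -1440/30301 4840/30301 0 -6 W
5 160/409 32/85 256/34765 7056/34765 -1 -6 S
6 20/41 40/101 190/4141 1200/4141 -1 -7 E
7 32/61 160/293 -192/17873 4496/17873 0 -7 N
final 0 -6 W

n=0: pose=(0,-6,W); sL=80/193, sR=80/157; mL=-1440/30301, mR=4840/30301; mL+mR=3400/30301 → advance +1; mR−mL=40/193 → turn +1·90°
n=1: pose=(-1,-6,S); sL=160/409, sR=32/85; mL=256/34765, mR=7056/34765; mL+mR=7312/34765 → advance +1; mR−mL=80/409 → turn +1·90°
n=2: pose=(-1,-7,E); sL=20/41, sR=40/101; mL=190/4141, mR=1200/4141; mL+mR=1390/4141 → advance +1; mR−mL=10/41 → turn +1·90°
n=3: pose=(0,-7,N); sL=32/61, sR=160/293; mL=-192/17873, mR=4496/17873; mL+mR=4304/17873 → advance +1; mR−mL=16/61 → turn +1·90°
n=4: pose=(0,-6,W); sL=80/193, sR=80/157; mL=-1440/30301, mR=4840/30301; mL+mR=3400/30301 → advance +1; mR−mL=40/193 → turn +1·90°
n=5: pose=(-1,-6,S); sL=160/409, sR=32/85; mL=256/34765, mR=7056/34765; mL+mR=7312/34765 → advance +1; mR−mL=80/409 → turn +1·90°
n=6: pose=(-1,-7,E); sL=20/41, sR=40/101; mL=190/4141, mR=1200/4141; mL+mR=1390/4141 → advance +1; mR−mL=10/41 → turn +1·90°
n=7: pose=(0,-7,N); sL=32/61, sR=160/293; mL=-192/17873, mR=4496/17873; mL+mR=4304/17873 → advance +1; mR−mL=16/61 → turn +1·90°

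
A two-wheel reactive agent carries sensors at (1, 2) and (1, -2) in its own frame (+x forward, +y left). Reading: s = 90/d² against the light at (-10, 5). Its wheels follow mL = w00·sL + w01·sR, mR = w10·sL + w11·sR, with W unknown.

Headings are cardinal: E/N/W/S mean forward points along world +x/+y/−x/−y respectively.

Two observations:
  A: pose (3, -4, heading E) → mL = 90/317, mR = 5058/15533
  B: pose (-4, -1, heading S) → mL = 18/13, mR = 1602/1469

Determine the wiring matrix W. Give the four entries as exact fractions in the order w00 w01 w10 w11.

obs A: pose=(3,-4,E) → sL=18/49, sR=90/317, mL=90/317, mR=5058/15533
obs B: pose=(-4,-1,S) → sL=90/113, sR=18/13, mL=18/13, mR=1602/1469
sensor matrix S = [[18/49, 90/317], [90/113, 18/13]]; det S = 6446304/22817977
solve [mL_A; mL_B] = S·[w00; w01] and [mR_A; mR_B] = S·[w10; w11]:
  w00 = 0, w01 = 1, w10 = 1/2, w11 = 1/2

0 1 1/2 1/2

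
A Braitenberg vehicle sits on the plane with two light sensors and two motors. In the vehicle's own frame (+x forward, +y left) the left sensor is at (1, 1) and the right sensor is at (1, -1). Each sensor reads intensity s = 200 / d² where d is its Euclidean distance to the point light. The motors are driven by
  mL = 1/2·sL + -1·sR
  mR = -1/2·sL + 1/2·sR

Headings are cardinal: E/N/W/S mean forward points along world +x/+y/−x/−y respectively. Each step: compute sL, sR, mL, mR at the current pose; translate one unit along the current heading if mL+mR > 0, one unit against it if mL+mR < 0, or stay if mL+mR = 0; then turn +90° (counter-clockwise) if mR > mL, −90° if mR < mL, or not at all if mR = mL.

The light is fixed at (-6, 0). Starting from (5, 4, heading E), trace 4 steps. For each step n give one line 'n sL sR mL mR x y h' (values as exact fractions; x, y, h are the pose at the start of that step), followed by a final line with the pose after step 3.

n=0: pose=(5,4,E); sL=200/169, sR=200/153; mL=-18500/25857, mR=1600/25857; mL+mR=-100/153 → advance -1; mR−mL=6700/8619 → turn +1·90°
n=1: pose=(4,4,N); sL=100/53, sR=100/73; mL=-1650/3869, mR=-1000/3869; mL+mR=-50/73 → advance -1; mR−mL=650/3869 → turn +1·90°
n=2: pose=(4,3,W); sL=40/17, sR=200/97; mL=-1460/1649, mR=-240/1649; mL+mR=-100/97 → advance -1; mR−mL=1220/1649 → turn +1·90°
n=3: pose=(5,3,S); sL=50/37, sR=25/13; mL=-600/481, mR=275/962; mL+mR=-25/26 → advance -1; mR−mL=1475/962 → turn +1·90°

0 200/169 200/153 -18500/25857 1600/25857 5 4 E
1 100/53 100/73 -1650/3869 -1000/3869 4 4 N
2 40/17 200/97 -1460/1649 -240/1649 4 3 W
3 50/37 25/13 -600/481 275/962 5 3 S
final 5 4 E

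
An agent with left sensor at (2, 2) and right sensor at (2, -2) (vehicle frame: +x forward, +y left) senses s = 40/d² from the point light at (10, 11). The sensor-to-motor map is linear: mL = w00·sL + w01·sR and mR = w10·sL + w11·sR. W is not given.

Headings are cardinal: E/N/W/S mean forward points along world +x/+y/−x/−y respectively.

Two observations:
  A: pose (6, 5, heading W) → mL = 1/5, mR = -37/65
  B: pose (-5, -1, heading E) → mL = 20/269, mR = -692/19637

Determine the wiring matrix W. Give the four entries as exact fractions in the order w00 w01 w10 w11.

obs A: pose=(6,5,W) → sL=2/5, sR=10/13, mL=1/5, mR=-37/65
obs B: pose=(-5,-1,E) → sL=40/269, sR=8/73, mL=20/269, mR=-692/19637
sensor matrix S = [[2/5, 10/13], [40/269, 8/73]]; det S = -90048/1276405
solve [mL_A; mL_B] = S·[w00; w01] and [mR_A; mR_B] = S·[w10; w11]:
  w00 = 1/2, w01 = 0, w10 = 1/2, w11 = -1

1/2 0 1/2 -1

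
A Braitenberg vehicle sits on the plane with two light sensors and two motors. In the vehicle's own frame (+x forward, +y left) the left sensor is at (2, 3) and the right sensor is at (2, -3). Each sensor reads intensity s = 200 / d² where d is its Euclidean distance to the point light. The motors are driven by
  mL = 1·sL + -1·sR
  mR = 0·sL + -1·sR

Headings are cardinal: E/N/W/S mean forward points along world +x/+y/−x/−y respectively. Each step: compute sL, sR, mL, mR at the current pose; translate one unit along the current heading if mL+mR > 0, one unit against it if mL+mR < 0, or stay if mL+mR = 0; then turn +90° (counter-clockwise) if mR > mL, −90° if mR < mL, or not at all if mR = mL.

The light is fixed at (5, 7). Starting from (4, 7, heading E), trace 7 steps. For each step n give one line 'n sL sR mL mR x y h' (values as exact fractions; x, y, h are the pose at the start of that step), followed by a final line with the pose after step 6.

0 20 20 0 -20 4 7 E
1 40 200/29 960/29 -200/29 3 7 S
2 25/4 10 -15/4 -10 3 6 W
3 200/17 40 -480/17 -40 4 6 N
4 100 100/13 1200/13 -100/13 4 5 E
5 8 8 0 -8 5 5 S
6 10 25 -15 -25 5 6 W
final 6 6 N

n=0: pose=(4,7,E); sL=20, sR=20; mL=0, mR=-20; mL+mR=-20 → advance -1; mR−mL=-20 → turn -1·90°
n=1: pose=(3,7,S); sL=40, sR=200/29; mL=960/29, mR=-200/29; mL+mR=760/29 → advance +1; mR−mL=-40 → turn -1·90°
n=2: pose=(3,6,W); sL=25/4, sR=10; mL=-15/4, mR=-10; mL+mR=-55/4 → advance -1; mR−mL=-25/4 → turn -1·90°
n=3: pose=(4,6,N); sL=200/17, sR=40; mL=-480/17, mR=-40; mL+mR=-1160/17 → advance -1; mR−mL=-200/17 → turn -1·90°
n=4: pose=(4,5,E); sL=100, sR=100/13; mL=1200/13, mR=-100/13; mL+mR=1100/13 → advance +1; mR−mL=-100 → turn -1·90°
n=5: pose=(5,5,S); sL=8, sR=8; mL=0, mR=-8; mL+mR=-8 → advance -1; mR−mL=-8 → turn -1·90°
n=6: pose=(5,6,W); sL=10, sR=25; mL=-15, mR=-25; mL+mR=-40 → advance -1; mR−mL=-10 → turn -1·90°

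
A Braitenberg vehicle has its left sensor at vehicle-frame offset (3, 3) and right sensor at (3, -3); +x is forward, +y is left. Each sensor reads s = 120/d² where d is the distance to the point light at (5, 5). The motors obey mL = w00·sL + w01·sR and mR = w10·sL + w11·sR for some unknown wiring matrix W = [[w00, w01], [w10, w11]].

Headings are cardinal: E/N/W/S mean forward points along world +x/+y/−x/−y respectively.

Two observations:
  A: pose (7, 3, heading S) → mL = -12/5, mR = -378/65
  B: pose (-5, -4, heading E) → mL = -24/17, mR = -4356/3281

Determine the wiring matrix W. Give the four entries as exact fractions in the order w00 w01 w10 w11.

-1 0 -1/2 -1

obs A: pose=(7,3,S) → sL=12/5, sR=60/13, mL=-12/5, mR=-378/65
obs B: pose=(-5,-4,E) → sL=24/17, sR=120/193, mL=-24/17, mR=-4356/3281
sensor matrix S = [[12/5, 60/13], [24/17, 120/193]]; det S = -214272/42653
solve [mL_A; mL_B] = S·[w00; w01] and [mR_A; mR_B] = S·[w10; w11]:
  w00 = -1, w01 = 0, w10 = -1/2, w11 = -1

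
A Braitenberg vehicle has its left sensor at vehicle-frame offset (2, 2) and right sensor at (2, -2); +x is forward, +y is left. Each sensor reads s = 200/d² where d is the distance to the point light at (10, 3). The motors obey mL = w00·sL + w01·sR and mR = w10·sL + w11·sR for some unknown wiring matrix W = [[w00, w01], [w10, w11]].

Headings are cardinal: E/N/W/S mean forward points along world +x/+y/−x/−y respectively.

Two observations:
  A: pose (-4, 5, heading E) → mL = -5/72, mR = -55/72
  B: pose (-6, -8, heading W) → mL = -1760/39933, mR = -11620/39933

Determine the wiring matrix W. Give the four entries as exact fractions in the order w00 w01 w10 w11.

obs A: pose=(-4,5,E) → sL=5/4, sR=25/18, mL=-5/72, mR=-55/72
obs B: pose=(-6,-8,W) → sL=200/493, sR=40/81, mL=-1760/39933, mR=-11620/39933
sensor matrix S = [[5/4, 25/18], [200/493, 40/81]]; det S = 2150/39933
solve [mL_A; mL_B] = S·[w00; w01] and [mR_A; mR_B] = S·[w10; w11]:
  w00 = 1/2, w01 = -1/2, w10 = 1/2, w11 = -1

1/2 -1/2 1/2 -1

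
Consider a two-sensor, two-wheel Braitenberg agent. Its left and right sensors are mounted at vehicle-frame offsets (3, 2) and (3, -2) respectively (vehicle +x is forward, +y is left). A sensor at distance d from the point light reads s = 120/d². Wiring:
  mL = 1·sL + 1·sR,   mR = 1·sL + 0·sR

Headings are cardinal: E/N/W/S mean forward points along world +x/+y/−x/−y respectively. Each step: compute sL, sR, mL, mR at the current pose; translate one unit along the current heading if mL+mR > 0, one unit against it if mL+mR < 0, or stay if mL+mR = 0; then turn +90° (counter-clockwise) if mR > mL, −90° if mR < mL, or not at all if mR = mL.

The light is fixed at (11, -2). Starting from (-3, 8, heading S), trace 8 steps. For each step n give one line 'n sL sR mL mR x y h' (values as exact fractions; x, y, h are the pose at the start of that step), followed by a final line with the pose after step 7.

0 120/193 24/61 11952/11773 120/193 -3 8 S
1 60/169 12/41 4488/6929 60/169 -3 7 W
2 120/433 120/313 89520/135529 120/433 -4 7 N
3 5/12 15/26 155/156 5/12 -4 8 E
4 120/193 24/61 11952/11773 120/193 -3 8 S
5 60/169 12/41 4488/6929 60/169 -3 7 W
6 120/433 120/313 89520/135529 120/433 -4 7 N
7 5/12 15/26 155/156 5/12 -4 8 E
final -3 8 S

n=0: pose=(-3,8,S); sL=120/193, sR=24/61; mL=11952/11773, mR=120/193; mL+mR=19272/11773 → advance +1; mR−mL=-24/61 → turn -1·90°
n=1: pose=(-3,7,W); sL=60/169, sR=12/41; mL=4488/6929, mR=60/169; mL+mR=6948/6929 → advance +1; mR−mL=-12/41 → turn -1·90°
n=2: pose=(-4,7,N); sL=120/433, sR=120/313; mL=89520/135529, mR=120/433; mL+mR=127080/135529 → advance +1; mR−mL=-120/313 → turn -1·90°
n=3: pose=(-4,8,E); sL=5/12, sR=15/26; mL=155/156, mR=5/12; mL+mR=55/39 → advance +1; mR−mL=-15/26 → turn -1·90°
n=4: pose=(-3,8,S); sL=120/193, sR=24/61; mL=11952/11773, mR=120/193; mL+mR=19272/11773 → advance +1; mR−mL=-24/61 → turn -1·90°
n=5: pose=(-3,7,W); sL=60/169, sR=12/41; mL=4488/6929, mR=60/169; mL+mR=6948/6929 → advance +1; mR−mL=-12/41 → turn -1·90°
n=6: pose=(-4,7,N); sL=120/433, sR=120/313; mL=89520/135529, mR=120/433; mL+mR=127080/135529 → advance +1; mR−mL=-120/313 → turn -1·90°
n=7: pose=(-4,8,E); sL=5/12, sR=15/26; mL=155/156, mR=5/12; mL+mR=55/39 → advance +1; mR−mL=-15/26 → turn -1·90°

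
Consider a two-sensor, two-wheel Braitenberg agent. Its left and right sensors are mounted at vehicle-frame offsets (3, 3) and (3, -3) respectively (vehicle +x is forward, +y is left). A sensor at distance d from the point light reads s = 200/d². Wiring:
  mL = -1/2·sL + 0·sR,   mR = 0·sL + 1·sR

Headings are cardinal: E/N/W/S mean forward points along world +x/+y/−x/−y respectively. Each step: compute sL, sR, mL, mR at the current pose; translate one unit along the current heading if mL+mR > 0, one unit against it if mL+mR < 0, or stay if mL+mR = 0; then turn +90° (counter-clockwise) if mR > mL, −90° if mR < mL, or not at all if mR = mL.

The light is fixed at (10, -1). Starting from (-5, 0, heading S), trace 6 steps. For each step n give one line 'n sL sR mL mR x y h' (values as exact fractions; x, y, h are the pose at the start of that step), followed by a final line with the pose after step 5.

0 50/37 25/41 -25/37 25/41 -5 0 S
1 200/169 40/29 -100/169 40/29 -5 1 E
2 100/157 100/73 -50/157 100/73 -4 1 N
3 200/289 8/13 -100/289 8/13 -4 2 W
4 25/18 50/81 -25/36 50/81 -5 2 S
5 200/193 40/29 -100/193 40/29 -5 3 E
final -4 3 N

n=0: pose=(-5,0,S); sL=50/37, sR=25/41; mL=-25/37, mR=25/41; mL+mR=-100/1517 → advance -1; mR−mL=1950/1517 → turn +1·90°
n=1: pose=(-5,1,E); sL=200/169, sR=40/29; mL=-100/169, mR=40/29; mL+mR=3860/4901 → advance +1; mR−mL=9660/4901 → turn +1·90°
n=2: pose=(-4,1,N); sL=100/157, sR=100/73; mL=-50/157, mR=100/73; mL+mR=12050/11461 → advance +1; mR−mL=19350/11461 → turn +1·90°
n=3: pose=(-4,2,W); sL=200/289, sR=8/13; mL=-100/289, mR=8/13; mL+mR=1012/3757 → advance +1; mR−mL=3612/3757 → turn +1·90°
n=4: pose=(-5,2,S); sL=25/18, sR=50/81; mL=-25/36, mR=50/81; mL+mR=-25/324 → advance -1; mR−mL=425/324 → turn +1·90°
n=5: pose=(-5,3,E); sL=200/193, sR=40/29; mL=-100/193, mR=40/29; mL+mR=4820/5597 → advance +1; mR−mL=10620/5597 → turn +1·90°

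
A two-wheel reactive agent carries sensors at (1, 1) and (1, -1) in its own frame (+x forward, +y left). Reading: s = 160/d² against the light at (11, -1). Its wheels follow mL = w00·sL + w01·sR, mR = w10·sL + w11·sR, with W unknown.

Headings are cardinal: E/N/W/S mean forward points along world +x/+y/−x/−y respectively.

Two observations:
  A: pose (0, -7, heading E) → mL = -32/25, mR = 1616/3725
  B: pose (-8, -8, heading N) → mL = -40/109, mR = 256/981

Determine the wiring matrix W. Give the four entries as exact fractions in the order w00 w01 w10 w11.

obs A: pose=(0,-7,E) → sL=32/25, sR=160/149, mL=-32/25, mR=1616/3725
obs B: pose=(-8,-8,N) → sL=40/109, sR=4/9, mL=-40/109, mR=256/981
sensor matrix S = [[32/25, 160/149], [40/109, 4/9]]; det S = 638848/3654225
solve [mL_A; mL_B] = S·[w00; w01] and [mR_A; mR_B] = S·[w10; w11]:
  w00 = -1, w01 = 0, w10 = -1/2, w11 = 1

-1 0 -1/2 1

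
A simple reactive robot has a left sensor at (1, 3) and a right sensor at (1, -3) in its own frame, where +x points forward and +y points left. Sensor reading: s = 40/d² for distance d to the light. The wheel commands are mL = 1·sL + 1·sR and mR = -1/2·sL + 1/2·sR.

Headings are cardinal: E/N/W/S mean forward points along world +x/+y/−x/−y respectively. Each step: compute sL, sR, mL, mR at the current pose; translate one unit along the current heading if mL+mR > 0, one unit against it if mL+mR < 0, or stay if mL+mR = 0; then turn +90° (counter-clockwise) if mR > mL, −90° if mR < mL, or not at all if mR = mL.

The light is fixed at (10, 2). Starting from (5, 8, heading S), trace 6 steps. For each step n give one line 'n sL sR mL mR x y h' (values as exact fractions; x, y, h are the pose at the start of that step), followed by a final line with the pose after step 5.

0 40/29 40/89 4720/2581 -1200/2581 5 8 S
1 1 2/5 7/5 -3/10 5 7 W
2 40/117 8/9 16/13 32/117 4 7 N
3 20/53 20/17 1400/901 360/901 4 8 E
4 40/29 40/89 4720/2581 -1200/2581 5 8 S
5 1 2/5 7/5 -3/10 5 7 W
final 4 7 N

n=0: pose=(5,8,S); sL=40/29, sR=40/89; mL=4720/2581, mR=-1200/2581; mL+mR=3520/2581 → advance +1; mR−mL=-5920/2581 → turn -1·90°
n=1: pose=(5,7,W); sL=1, sR=2/5; mL=7/5, mR=-3/10; mL+mR=11/10 → advance +1; mR−mL=-17/10 → turn -1·90°
n=2: pose=(4,7,N); sL=40/117, sR=8/9; mL=16/13, mR=32/117; mL+mR=176/117 → advance +1; mR−mL=-112/117 → turn -1·90°
n=3: pose=(4,8,E); sL=20/53, sR=20/17; mL=1400/901, mR=360/901; mL+mR=1760/901 → advance +1; mR−mL=-1040/901 → turn -1·90°
n=4: pose=(5,8,S); sL=40/29, sR=40/89; mL=4720/2581, mR=-1200/2581; mL+mR=3520/2581 → advance +1; mR−mL=-5920/2581 → turn -1·90°
n=5: pose=(5,7,W); sL=1, sR=2/5; mL=7/5, mR=-3/10; mL+mR=11/10 → advance +1; mR−mL=-17/10 → turn -1·90°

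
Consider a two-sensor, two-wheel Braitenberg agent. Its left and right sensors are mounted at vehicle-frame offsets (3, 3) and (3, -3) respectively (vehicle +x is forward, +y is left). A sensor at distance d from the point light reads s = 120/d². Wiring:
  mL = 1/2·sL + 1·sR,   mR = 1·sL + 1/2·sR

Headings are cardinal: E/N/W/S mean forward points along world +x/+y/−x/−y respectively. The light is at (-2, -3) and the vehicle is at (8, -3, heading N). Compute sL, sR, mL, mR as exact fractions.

60/29 60/89 4410/2581 6210/2581

left sensor world pos  = (5, 0); dL² = 58
right sensor world pos = (11, 0); dR² = 178
sL = 120/58 = 60/29
sR = 120/178 = 60/89
mL = 1/2·sL + 1·sR = 4410/2581
mR = 1·sL + 1/2·sR = 6210/2581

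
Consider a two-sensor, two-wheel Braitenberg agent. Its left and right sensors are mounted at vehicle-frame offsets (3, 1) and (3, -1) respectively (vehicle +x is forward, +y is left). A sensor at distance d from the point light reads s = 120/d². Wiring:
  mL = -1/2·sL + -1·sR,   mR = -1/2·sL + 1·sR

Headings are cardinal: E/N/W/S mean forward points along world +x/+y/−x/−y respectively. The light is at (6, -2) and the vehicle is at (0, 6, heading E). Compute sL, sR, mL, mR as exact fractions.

4/3 60/29 -238/87 122/87

left sensor world pos  = (3, 7); dL² = 90
right sensor world pos = (3, 5); dR² = 58
sL = 120/90 = 4/3
sR = 120/58 = 60/29
mL = -1/2·sL + -1·sR = -238/87
mR = -1/2·sL + 1·sR = 122/87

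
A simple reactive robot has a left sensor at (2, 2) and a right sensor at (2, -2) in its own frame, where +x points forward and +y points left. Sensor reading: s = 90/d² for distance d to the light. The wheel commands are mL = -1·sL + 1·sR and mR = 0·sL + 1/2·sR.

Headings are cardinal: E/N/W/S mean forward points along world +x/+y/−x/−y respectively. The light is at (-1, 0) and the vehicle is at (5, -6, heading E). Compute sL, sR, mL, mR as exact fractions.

left sensor world pos  = (7, -4); dL² = 80
right sensor world pos = (7, -8); dR² = 128
sL = 90/80 = 9/8
sR = 90/128 = 45/64
mL = -1·sL + 1·sR = -27/64
mR = 0·sL + 1/2·sR = 45/128

9/8 45/64 -27/64 45/128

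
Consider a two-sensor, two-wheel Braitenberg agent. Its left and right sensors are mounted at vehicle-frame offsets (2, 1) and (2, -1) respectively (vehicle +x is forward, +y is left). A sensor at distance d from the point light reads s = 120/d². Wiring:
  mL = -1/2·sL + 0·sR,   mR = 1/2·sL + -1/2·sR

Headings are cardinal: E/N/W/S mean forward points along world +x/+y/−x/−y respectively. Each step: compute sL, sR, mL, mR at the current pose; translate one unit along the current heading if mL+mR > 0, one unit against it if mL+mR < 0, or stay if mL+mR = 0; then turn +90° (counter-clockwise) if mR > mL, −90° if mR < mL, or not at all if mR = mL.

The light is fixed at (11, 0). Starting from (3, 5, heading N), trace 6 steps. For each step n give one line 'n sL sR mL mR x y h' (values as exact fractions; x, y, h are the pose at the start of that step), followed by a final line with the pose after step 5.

0 12/13 60/49 -6/13 -96/637 3 5 N
1 120/109 24/25 -60/109 192/2725 3 4 W
2 3 30/17 -3/2 21/34 4 4 S
3 120/61 120/41 -60/61 -1200/2501 4 5 E
4 12/13 60/49 -6/13 -96/637 3 5 N
5 120/109 24/25 -60/109 192/2725 3 4 W
final 4 4 S

n=0: pose=(3,5,N); sL=12/13, sR=60/49; mL=-6/13, mR=-96/637; mL+mR=-30/49 → advance -1; mR−mL=198/637 → turn +1·90°
n=1: pose=(3,4,W); sL=120/109, sR=24/25; mL=-60/109, mR=192/2725; mL+mR=-12/25 → advance -1; mR−mL=1692/2725 → turn +1·90°
n=2: pose=(4,4,S); sL=3, sR=30/17; mL=-3/2, mR=21/34; mL+mR=-15/17 → advance -1; mR−mL=36/17 → turn +1·90°
n=3: pose=(4,5,E); sL=120/61, sR=120/41; mL=-60/61, mR=-1200/2501; mL+mR=-60/41 → advance -1; mR−mL=1260/2501 → turn +1·90°
n=4: pose=(3,5,N); sL=12/13, sR=60/49; mL=-6/13, mR=-96/637; mL+mR=-30/49 → advance -1; mR−mL=198/637 → turn +1·90°
n=5: pose=(3,4,W); sL=120/109, sR=24/25; mL=-60/109, mR=192/2725; mL+mR=-12/25 → advance -1; mR−mL=1692/2725 → turn +1·90°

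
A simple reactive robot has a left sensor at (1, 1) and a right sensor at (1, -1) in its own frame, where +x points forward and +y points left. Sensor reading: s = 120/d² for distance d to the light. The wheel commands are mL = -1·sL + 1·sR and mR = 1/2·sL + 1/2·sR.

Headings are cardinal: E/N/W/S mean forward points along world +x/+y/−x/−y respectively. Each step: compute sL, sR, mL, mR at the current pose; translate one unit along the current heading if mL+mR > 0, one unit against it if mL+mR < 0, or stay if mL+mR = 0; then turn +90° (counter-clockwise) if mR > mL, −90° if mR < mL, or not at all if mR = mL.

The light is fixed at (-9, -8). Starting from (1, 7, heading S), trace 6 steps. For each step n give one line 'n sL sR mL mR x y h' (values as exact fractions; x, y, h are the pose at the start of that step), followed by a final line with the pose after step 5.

0 120/317 120/277 4800/87809 35640/87809 1 7 S
1 60/173 12/29 336/5017 1908/5017 1 6 E
2 24/65 40/123 -352/7995 2776/7995 2 6 N
3 15/37 30/89 -225/3293 2445/6586 2 7 W
4 120/317 120/277 4800/87809 35640/87809 1 7 S
5 60/173 12/29 336/5017 1908/5017 1 6 E
final 2 6 N

n=0: pose=(1,7,S); sL=120/317, sR=120/277; mL=4800/87809, mR=35640/87809; mL+mR=40440/87809 → advance +1; mR−mL=30840/87809 → turn +1·90°
n=1: pose=(1,6,E); sL=60/173, sR=12/29; mL=336/5017, mR=1908/5017; mL+mR=2244/5017 → advance +1; mR−mL=1572/5017 → turn +1·90°
n=2: pose=(2,6,N); sL=24/65, sR=40/123; mL=-352/7995, mR=2776/7995; mL+mR=808/2665 → advance +1; mR−mL=3128/7995 → turn +1·90°
n=3: pose=(2,7,W); sL=15/37, sR=30/89; mL=-225/3293, mR=2445/6586; mL+mR=1995/6586 → advance +1; mR−mL=2895/6586 → turn +1·90°
n=4: pose=(1,7,S); sL=120/317, sR=120/277; mL=4800/87809, mR=35640/87809; mL+mR=40440/87809 → advance +1; mR−mL=30840/87809 → turn +1·90°
n=5: pose=(1,6,E); sL=60/173, sR=12/29; mL=336/5017, mR=1908/5017; mL+mR=2244/5017 → advance +1; mR−mL=1572/5017 → turn +1·90°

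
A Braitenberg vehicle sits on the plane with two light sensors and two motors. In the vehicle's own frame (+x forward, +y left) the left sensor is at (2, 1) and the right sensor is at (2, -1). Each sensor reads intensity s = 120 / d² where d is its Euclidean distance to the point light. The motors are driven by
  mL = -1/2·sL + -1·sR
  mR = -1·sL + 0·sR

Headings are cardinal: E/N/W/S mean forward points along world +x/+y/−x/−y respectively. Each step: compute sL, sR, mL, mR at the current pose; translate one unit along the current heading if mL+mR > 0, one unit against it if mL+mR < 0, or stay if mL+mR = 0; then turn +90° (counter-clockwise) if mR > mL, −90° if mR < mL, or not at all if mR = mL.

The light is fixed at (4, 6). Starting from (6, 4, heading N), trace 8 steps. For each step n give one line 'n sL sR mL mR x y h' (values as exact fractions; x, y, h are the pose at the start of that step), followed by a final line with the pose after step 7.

0 120 40/3 -220/3 -120 6 4 N
1 6 15/4 -27/4 -6 6 3 E
2 120 24 -84 -120 5 3 N
3 20/3 60/17 -350/51 -20/3 5 2 E
4 24 24 -36 -24 4 2 N
5 3 6 -15/2 -3 4 1 W
6 120/53 120/49 -9300/2597 -120/53 5 1 S
7 20/3 60/17 -350/51 -20/3 5 2 E
final 4 2 N

n=0: pose=(6,4,N); sL=120, sR=40/3; mL=-220/3, mR=-120; mL+mR=-580/3 → advance -1; mR−mL=-140/3 → turn -1·90°
n=1: pose=(6,3,E); sL=6, sR=15/4; mL=-27/4, mR=-6; mL+mR=-51/4 → advance -1; mR−mL=3/4 → turn +1·90°
n=2: pose=(5,3,N); sL=120, sR=24; mL=-84, mR=-120; mL+mR=-204 → advance -1; mR−mL=-36 → turn -1·90°
n=3: pose=(5,2,E); sL=20/3, sR=60/17; mL=-350/51, mR=-20/3; mL+mR=-230/17 → advance -1; mR−mL=10/51 → turn +1·90°
n=4: pose=(4,2,N); sL=24, sR=24; mL=-36, mR=-24; mL+mR=-60 → advance -1; mR−mL=12 → turn +1·90°
n=5: pose=(4,1,W); sL=3, sR=6; mL=-15/2, mR=-3; mL+mR=-21/2 → advance -1; mR−mL=9/2 → turn +1·90°
n=6: pose=(5,1,S); sL=120/53, sR=120/49; mL=-9300/2597, mR=-120/53; mL+mR=-15180/2597 → advance -1; mR−mL=3420/2597 → turn +1·90°
n=7: pose=(5,2,E); sL=20/3, sR=60/17; mL=-350/51, mR=-20/3; mL+mR=-230/17 → advance -1; mR−mL=10/51 → turn +1·90°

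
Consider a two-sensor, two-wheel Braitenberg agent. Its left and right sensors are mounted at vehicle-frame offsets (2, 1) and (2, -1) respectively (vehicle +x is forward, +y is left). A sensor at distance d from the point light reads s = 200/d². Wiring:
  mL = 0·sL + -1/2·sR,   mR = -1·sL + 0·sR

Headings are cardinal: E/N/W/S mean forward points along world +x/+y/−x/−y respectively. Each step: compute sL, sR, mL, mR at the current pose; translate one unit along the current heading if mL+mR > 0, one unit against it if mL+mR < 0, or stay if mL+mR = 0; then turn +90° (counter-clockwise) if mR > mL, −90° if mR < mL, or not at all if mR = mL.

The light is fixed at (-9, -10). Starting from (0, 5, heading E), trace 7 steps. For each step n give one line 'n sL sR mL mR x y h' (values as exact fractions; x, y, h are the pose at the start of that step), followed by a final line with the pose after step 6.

n=0: pose=(0,5,E); sL=200/377, sR=200/317; mL=-100/317, mR=-200/377; mL+mR=-101100/119509 → advance -1; mR−mL=-25700/119509 → turn -1·90°
n=1: pose=(-1,5,S); sL=4/5, sR=100/109; mL=-50/109, mR=-4/5; mL+mR=-686/545 → advance -1; mR−mL=-186/545 → turn -1·90°
n=2: pose=(-1,6,W); sL=200/261, sR=8/13; mL=-4/13, mR=-200/261; mL+mR=-3644/3393 → advance -1; mR−mL=-1556/3393 → turn -1·90°
n=3: pose=(0,6,N); sL=50/97, sR=25/53; mL=-25/106, mR=-50/97; mL+mR=-7725/10282 → advance -1; mR−mL=-2875/10282 → turn -1·90°
n=4: pose=(0,5,E); sL=200/377, sR=200/317; mL=-100/317, mR=-200/377; mL+mR=-101100/119509 → advance -1; mR−mL=-25700/119509 → turn -1·90°
n=5: pose=(-1,5,S); sL=4/5, sR=100/109; mL=-50/109, mR=-4/5; mL+mR=-686/545 → advance -1; mR−mL=-186/545 → turn -1·90°
n=6: pose=(-1,6,W); sL=200/261, sR=8/13; mL=-4/13, mR=-200/261; mL+mR=-3644/3393 → advance -1; mR−mL=-1556/3393 → turn -1·90°

0 200/377 200/317 -100/317 -200/377 0 5 E
1 4/5 100/109 -50/109 -4/5 -1 5 S
2 200/261 8/13 -4/13 -200/261 -1 6 W
3 50/97 25/53 -25/106 -50/97 0 6 N
4 200/377 200/317 -100/317 -200/377 0 5 E
5 4/5 100/109 -50/109 -4/5 -1 5 S
6 200/261 8/13 -4/13 -200/261 -1 6 W
final 0 6 N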